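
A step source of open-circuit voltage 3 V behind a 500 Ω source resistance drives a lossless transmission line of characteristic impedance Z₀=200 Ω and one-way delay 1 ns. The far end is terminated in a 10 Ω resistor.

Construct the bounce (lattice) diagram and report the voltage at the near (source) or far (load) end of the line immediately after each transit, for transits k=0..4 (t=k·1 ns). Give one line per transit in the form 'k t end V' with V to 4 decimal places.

Γ_L=-0.904762, Γ_S=0.428571; launch V₁=3·200/700=0.857143
k=0 src: V=0.8571
k=1 load: inc=0.857143, refl=0.857143·-0.904762=-0.7755; V=0.000000+0.857143+-0.775510=0.0816
k=2 src: inc=-0.775510, refl=-0.775510·0.428571=-0.3324; V=0.857143+-0.775510+-0.332362=-0.2507
k=3 load: inc=-0.332362, refl=-0.332362·-0.904762=0.3007; V=0.081633+-0.332362+0.300708=0.0500
k=4 src: inc=0.300708, refl=0.300708·0.428571=0.1289; V=-0.250729+0.300708+0.128875=0.1789

0 0 source 0.8571
1 1 load 0.0816
2 2 source -0.2507
3 3 load 0.0500
4 4 source 0.1789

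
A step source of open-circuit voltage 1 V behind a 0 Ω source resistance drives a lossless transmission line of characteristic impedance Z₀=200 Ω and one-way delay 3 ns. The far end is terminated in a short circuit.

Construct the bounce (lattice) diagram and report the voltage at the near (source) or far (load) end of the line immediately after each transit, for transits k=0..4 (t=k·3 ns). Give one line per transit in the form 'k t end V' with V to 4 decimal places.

0 0 source 1.0000
1 3 load 0.0000
2 6 source 1.0000
3 9 load 0.0000
4 12 source 1.0000

Γ_L=-1.000000, Γ_S=-1.000000; launch V₁=1·200/200=1.000000
k=0 src: V=1.0000
k=1 load: inc=1.000000, refl=1.000000·-1.000000=-1.0000; V=0.000000+1.000000+-1.000000=0.0000
k=2 src: inc=-1.000000, refl=-1.000000·-1.000000=1.0000; V=1.000000+-1.000000+1.000000=1.0000
k=3 load: inc=1.000000, refl=1.000000·-1.000000=-1.0000; V=0.000000+1.000000+-1.000000=0.0000
k=4 src: inc=-1.000000, refl=-1.000000·-1.000000=1.0000; V=1.000000+-1.000000+1.000000=1.0000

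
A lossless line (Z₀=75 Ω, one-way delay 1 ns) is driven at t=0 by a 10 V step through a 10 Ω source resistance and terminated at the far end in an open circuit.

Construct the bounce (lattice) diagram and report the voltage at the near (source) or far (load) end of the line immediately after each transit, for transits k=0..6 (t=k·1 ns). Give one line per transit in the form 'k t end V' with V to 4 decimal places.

Γ_L=1.000000, Γ_S=-0.764706; launch V₁=10·75/85=8.823529
k=0 src: V=8.8235
k=1 load: inc=8.823529, refl=8.823529·1.000000=8.8235; V=0.000000+8.823529+8.823529=17.6471
k=2 src: inc=8.823529, refl=8.823529·-0.764706=-6.7474; V=8.823529+8.823529+-6.747405=10.8997
k=3 load: inc=-6.747405, refl=-6.747405·1.000000=-6.7474; V=17.647059+-6.747405+-6.747405=4.1522
k=4 src: inc=-6.747405, refl=-6.747405·-0.764706=5.1598; V=10.899654+-6.747405+5.159780=9.3120
k=5 load: inc=5.159780, refl=5.159780·1.000000=5.1598; V=4.152249+5.159780+5.159780=14.4718
k=6 src: inc=5.159780, refl=5.159780·-0.764706=-3.9457; V=9.312029+5.159780+-3.945714=10.5261

0 0 source 8.8235
1 1 load 17.6471
2 2 source 10.8997
3 3 load 4.1522
4 4 source 9.3120
5 5 load 14.4718
6 6 source 10.5261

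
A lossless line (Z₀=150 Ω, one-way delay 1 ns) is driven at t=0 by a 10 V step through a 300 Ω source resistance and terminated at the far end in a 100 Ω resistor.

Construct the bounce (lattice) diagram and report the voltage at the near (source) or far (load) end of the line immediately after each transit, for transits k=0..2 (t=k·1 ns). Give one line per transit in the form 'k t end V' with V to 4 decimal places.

0 0 source 3.3333
1 1 load 2.6667
2 2 source 2.4444

Γ_L=-0.200000, Γ_S=0.333333; launch V₁=10·150/450=3.333333
k=0 src: V=3.3333
k=1 load: inc=3.333333, refl=3.333333·-0.200000=-0.6667; V=0.000000+3.333333+-0.666667=2.6667
k=2 src: inc=-0.666667, refl=-0.666667·0.333333=-0.2222; V=3.333333+-0.666667+-0.222222=2.4444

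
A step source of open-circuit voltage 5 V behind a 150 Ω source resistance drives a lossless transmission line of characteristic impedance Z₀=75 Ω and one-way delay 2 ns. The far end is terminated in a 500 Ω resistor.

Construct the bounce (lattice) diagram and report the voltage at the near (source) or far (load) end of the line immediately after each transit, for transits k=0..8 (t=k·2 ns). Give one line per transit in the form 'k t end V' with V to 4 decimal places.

0 0 source 1.6667
1 2 load 2.8986
2 4 source 3.3092
3 6 load 3.6127
4 8 source 3.7139
5 10 load 3.7886
6 12 source 3.8136
7 14 load 3.8320
8 16 source 3.8381

Γ_L=0.739130, Γ_S=0.333333; launch V₁=5·75/225=1.666667
k=0 src: V=1.6667
k=1 load: inc=1.666667, refl=1.666667·0.739130=1.2319; V=0.000000+1.666667+1.231884=2.8986
k=2 src: inc=1.231884, refl=1.231884·0.333333=0.4106; V=1.666667+1.231884+0.410628=3.3092
k=3 load: inc=0.410628, refl=0.410628·0.739130=0.3035; V=2.898551+0.410628+0.303508=3.6127
k=4 src: inc=0.303508, refl=0.303508·0.333333=0.1012; V=3.309179+0.303508+0.101169=3.7139
k=5 load: inc=0.101169, refl=0.101169·0.739130=0.0748; V=3.612686+0.101169+0.074777=3.7886
k=6 src: inc=0.074777, refl=0.074777·0.333333=0.0249; V=3.713856+0.074777+0.024926=3.8136
k=7 load: inc=0.024926, refl=0.024926·0.739130=0.0184; V=3.788633+0.024926+0.018423=3.8320
k=8 src: inc=0.018423, refl=0.018423·0.333333=0.0061; V=3.813559+0.018423+0.006141=3.8381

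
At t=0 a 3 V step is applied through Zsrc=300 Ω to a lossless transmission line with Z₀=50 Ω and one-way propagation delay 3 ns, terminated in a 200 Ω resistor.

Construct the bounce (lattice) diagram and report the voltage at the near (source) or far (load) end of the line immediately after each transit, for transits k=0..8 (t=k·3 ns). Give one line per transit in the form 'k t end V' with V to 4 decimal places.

Γ_L=0.600000, Γ_S=0.714286; launch V₁=3·50/350=0.428571
k=0 src: V=0.4286
k=1 load: inc=0.428571, refl=0.428571·0.600000=0.2571; V=0.000000+0.428571+0.257143=0.6857
k=2 src: inc=0.257143, refl=0.257143·0.714286=0.1837; V=0.428571+0.257143+0.183673=0.8694
k=3 load: inc=0.183673, refl=0.183673·0.600000=0.1102; V=0.685714+0.183673+0.110204=0.9796
k=4 src: inc=0.110204, refl=0.110204·0.714286=0.0787; V=0.869388+0.110204+0.078717=1.0583
k=5 load: inc=0.078717, refl=0.078717·0.600000=0.0472; V=0.979592+0.078717+0.047230=1.1055
k=6 src: inc=0.047230, refl=0.047230·0.714286=0.0337; V=1.058309+0.047230+0.033736=1.1393
k=7 load: inc=0.033736, refl=0.033736·0.600000=0.0202; V=1.105539+0.033736+0.020242=1.1595
k=8 src: inc=0.020242, refl=0.020242·0.714286=0.0145; V=1.139275+0.020242+0.014458=1.1740

0 0 source 0.4286
1 3 load 0.6857
2 6 source 0.8694
3 9 load 0.9796
4 12 source 1.0583
5 15 load 1.1055
6 18 source 1.1393
7 21 load 1.1595
8 24 source 1.1740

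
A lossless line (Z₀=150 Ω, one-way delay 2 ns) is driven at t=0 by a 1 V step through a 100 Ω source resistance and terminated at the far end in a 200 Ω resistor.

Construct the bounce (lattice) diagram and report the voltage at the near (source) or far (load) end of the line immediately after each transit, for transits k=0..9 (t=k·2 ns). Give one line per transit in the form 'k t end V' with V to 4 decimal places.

Γ_L=0.142857, Γ_S=-0.200000; launch V₁=1·150/250=0.600000
k=0 src: V=0.6000
k=1 load: inc=0.600000, refl=0.600000·0.142857=0.0857; V=0.000000+0.600000+0.085714=0.6857
k=2 src: inc=0.085714, refl=0.085714·-0.200000=-0.0171; V=0.600000+0.085714+-0.017143=0.6686
k=3 load: inc=-0.017143, refl=-0.017143·0.142857=-0.0024; V=0.685714+-0.017143+-0.002449=0.6661
k=4 src: inc=-0.002449, refl=-0.002449·-0.200000=0.0005; V=0.668571+-0.002449+0.000490=0.6666
k=5 load: inc=0.000490, refl=0.000490·0.142857=0.0001; V=0.666122+0.000490+0.000070=0.6667
k=6 src: inc=0.000070, refl=0.000070·-0.200000=-0.0000; V=0.666612+0.000070+-0.000014=0.6667
k=7 load: inc=-0.000014, refl=-0.000014·0.142857=-0.0000; V=0.666682+-0.000014+-0.000002=0.6667
k=8 src: inc=-0.000002, refl=-0.000002·-0.200000=0.0000; V=0.666668+-0.000002+0.000000=0.6667
k=9 load: inc=0.000000, refl=0.000000·0.142857=0.0000; V=0.666666+0.000000+0.000000=0.6667

0 0 source 0.6000
1 2 load 0.6857
2 4 source 0.6686
3 6 load 0.6661
4 8 source 0.6666
5 10 load 0.6667
6 12 source 0.6667
7 14 load 0.6667
8 16 source 0.6667
9 18 load 0.6667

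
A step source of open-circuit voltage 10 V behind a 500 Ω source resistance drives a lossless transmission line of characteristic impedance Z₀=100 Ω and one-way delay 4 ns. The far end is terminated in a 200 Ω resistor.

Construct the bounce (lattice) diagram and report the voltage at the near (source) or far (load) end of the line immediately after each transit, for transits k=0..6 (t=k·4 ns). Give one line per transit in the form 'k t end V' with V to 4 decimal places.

Γ_L=0.333333, Γ_S=0.666667; launch V₁=10·100/600=1.666667
k=0 src: V=1.6667
k=1 load: inc=1.666667, refl=1.666667·0.333333=0.5556; V=0.000000+1.666667+0.555556=2.2222
k=2 src: inc=0.555556, refl=0.555556·0.666667=0.3704; V=1.666667+0.555556+0.370370=2.5926
k=3 load: inc=0.370370, refl=0.370370·0.333333=0.1235; V=2.222222+0.370370+0.123457=2.7160
k=4 src: inc=0.123457, refl=0.123457·0.666667=0.0823; V=2.592593+0.123457+0.082305=2.7984
k=5 load: inc=0.082305, refl=0.082305·0.333333=0.0274; V=2.716049+0.082305+0.027435=2.8258
k=6 src: inc=0.027435, refl=0.027435·0.666667=0.0183; V=2.798354+0.027435+0.018290=2.8441

0 0 source 1.6667
1 4 load 2.2222
2 8 source 2.5926
3 12 load 2.7160
4 16 source 2.7984
5 20 load 2.8258
6 24 source 2.8441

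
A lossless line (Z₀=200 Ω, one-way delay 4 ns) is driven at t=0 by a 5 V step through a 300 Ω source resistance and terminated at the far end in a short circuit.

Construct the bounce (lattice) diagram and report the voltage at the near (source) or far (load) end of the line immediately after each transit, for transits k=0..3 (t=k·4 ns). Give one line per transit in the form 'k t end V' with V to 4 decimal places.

0 0 source 2.0000
1 4 load 0.0000
2 8 source -0.4000
3 12 load 0.0000

Γ_L=-1.000000, Γ_S=0.200000; launch V₁=5·200/500=2.000000
k=0 src: V=2.0000
k=1 load: inc=2.000000, refl=2.000000·-1.000000=-2.0000; V=0.000000+2.000000+-2.000000=0.0000
k=2 src: inc=-2.000000, refl=-2.000000·0.200000=-0.4000; V=2.000000+-2.000000+-0.400000=-0.4000
k=3 load: inc=-0.400000, refl=-0.400000·-1.000000=0.4000; V=0.000000+-0.400000+0.400000=0.0000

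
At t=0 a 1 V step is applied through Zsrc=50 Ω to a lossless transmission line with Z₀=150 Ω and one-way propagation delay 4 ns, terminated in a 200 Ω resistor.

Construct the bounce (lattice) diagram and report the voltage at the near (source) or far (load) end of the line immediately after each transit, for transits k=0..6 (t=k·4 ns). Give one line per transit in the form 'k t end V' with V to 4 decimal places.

0 0 source 0.7500
1 4 load 0.8571
2 8 source 0.8036
3 12 load 0.7959
4 16 source 0.7997
5 20 load 0.8003
6 24 source 0.8000

Γ_L=0.142857, Γ_S=-0.500000; launch V₁=1·150/200=0.750000
k=0 src: V=0.7500
k=1 load: inc=0.750000, refl=0.750000·0.142857=0.1071; V=0.000000+0.750000+0.107143=0.8571
k=2 src: inc=0.107143, refl=0.107143·-0.500000=-0.0536; V=0.750000+0.107143+-0.053571=0.8036
k=3 load: inc=-0.053571, refl=-0.053571·0.142857=-0.0077; V=0.857143+-0.053571+-0.007653=0.7959
k=4 src: inc=-0.007653, refl=-0.007653·-0.500000=0.0038; V=0.803571+-0.007653+0.003827=0.7997
k=5 load: inc=0.003827, refl=0.003827·0.142857=0.0005; V=0.795918+0.003827+0.000547=0.8003
k=6 src: inc=0.000547, refl=0.000547·-0.500000=-0.0003; V=0.799745+0.000547+-0.000273=0.8000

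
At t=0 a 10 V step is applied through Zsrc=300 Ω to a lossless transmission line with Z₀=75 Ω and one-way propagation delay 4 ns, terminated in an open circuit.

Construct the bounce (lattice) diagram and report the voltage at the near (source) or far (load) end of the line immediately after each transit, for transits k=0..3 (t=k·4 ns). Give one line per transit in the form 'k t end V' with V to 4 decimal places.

0 0 source 2.0000
1 4 load 4.0000
2 8 source 5.2000
3 12 load 6.4000

Γ_L=1.000000, Γ_S=0.600000; launch V₁=10·75/375=2.000000
k=0 src: V=2.0000
k=1 load: inc=2.000000, refl=2.000000·1.000000=2.0000; V=0.000000+2.000000+2.000000=4.0000
k=2 src: inc=2.000000, refl=2.000000·0.600000=1.2000; V=2.000000+2.000000+1.200000=5.2000
k=3 load: inc=1.200000, refl=1.200000·1.000000=1.2000; V=4.000000+1.200000+1.200000=6.4000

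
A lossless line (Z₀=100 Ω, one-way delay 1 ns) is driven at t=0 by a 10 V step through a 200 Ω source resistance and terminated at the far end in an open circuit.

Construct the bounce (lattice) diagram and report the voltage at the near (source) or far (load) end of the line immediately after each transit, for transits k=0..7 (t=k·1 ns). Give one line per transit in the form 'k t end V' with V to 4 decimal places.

Γ_L=1.000000, Γ_S=0.333333; launch V₁=10·100/300=3.333333
k=0 src: V=3.3333
k=1 load: inc=3.333333, refl=3.333333·1.000000=3.3333; V=0.000000+3.333333+3.333333=6.6667
k=2 src: inc=3.333333, refl=3.333333·0.333333=1.1111; V=3.333333+3.333333+1.111111=7.7778
k=3 load: inc=1.111111, refl=1.111111·1.000000=1.1111; V=6.666667+1.111111+1.111111=8.8889
k=4 src: inc=1.111111, refl=1.111111·0.333333=0.3704; V=7.777778+1.111111+0.370370=9.2593
k=5 load: inc=0.370370, refl=0.370370·1.000000=0.3704; V=8.888889+0.370370+0.370370=9.6296
k=6 src: inc=0.370370, refl=0.370370·0.333333=0.1235; V=9.259259+0.370370+0.123457=9.7531
k=7 load: inc=0.123457, refl=0.123457·1.000000=0.1235; V=9.629630+0.123457+0.123457=9.8765

0 0 source 3.3333
1 1 load 6.6667
2 2 source 7.7778
3 3 load 8.8889
4 4 source 9.2593
5 5 load 9.6296
6 6 source 9.7531
7 7 load 9.8765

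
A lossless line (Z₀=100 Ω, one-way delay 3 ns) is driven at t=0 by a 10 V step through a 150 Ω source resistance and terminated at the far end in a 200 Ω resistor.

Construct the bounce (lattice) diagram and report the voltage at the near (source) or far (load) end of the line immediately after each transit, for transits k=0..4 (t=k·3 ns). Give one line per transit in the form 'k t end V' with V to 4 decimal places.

Γ_L=0.333333, Γ_S=0.200000; launch V₁=10·100/250=4.000000
k=0 src: V=4.0000
k=1 load: inc=4.000000, refl=4.000000·0.333333=1.3333; V=0.000000+4.000000+1.333333=5.3333
k=2 src: inc=1.333333, refl=1.333333·0.200000=0.2667; V=4.000000+1.333333+0.266667=5.6000
k=3 load: inc=0.266667, refl=0.266667·0.333333=0.0889; V=5.333333+0.266667+0.088889=5.6889
k=4 src: inc=0.088889, refl=0.088889·0.200000=0.0178; V=5.600000+0.088889+0.017778=5.7067

0 0 source 4.0000
1 3 load 5.3333
2 6 source 5.6000
3 9 load 5.6889
4 12 source 5.7067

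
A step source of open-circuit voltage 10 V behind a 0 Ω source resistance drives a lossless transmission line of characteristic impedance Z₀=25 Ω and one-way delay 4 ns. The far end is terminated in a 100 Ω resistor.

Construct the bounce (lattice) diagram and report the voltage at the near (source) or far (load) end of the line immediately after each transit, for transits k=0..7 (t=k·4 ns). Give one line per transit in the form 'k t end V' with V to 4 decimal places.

Γ_L=0.600000, Γ_S=-1.000000; launch V₁=10·25/25=10.000000
k=0 src: V=10.0000
k=1 load: inc=10.000000, refl=10.000000·0.600000=6.0000; V=0.000000+10.000000+6.000000=16.0000
k=2 src: inc=6.000000, refl=6.000000·-1.000000=-6.0000; V=10.000000+6.000000+-6.000000=10.0000
k=3 load: inc=-6.000000, refl=-6.000000·0.600000=-3.6000; V=16.000000+-6.000000+-3.600000=6.4000
k=4 src: inc=-3.600000, refl=-3.600000·-1.000000=3.6000; V=10.000000+-3.600000+3.600000=10.0000
k=5 load: inc=3.600000, refl=3.600000·0.600000=2.1600; V=6.400000+3.600000+2.160000=12.1600
k=6 src: inc=2.160000, refl=2.160000·-1.000000=-2.1600; V=10.000000+2.160000+-2.160000=10.0000
k=7 load: inc=-2.160000, refl=-2.160000·0.600000=-1.2960; V=12.160000+-2.160000+-1.296000=8.7040

0 0 source 10.0000
1 4 load 16.0000
2 8 source 10.0000
3 12 load 6.4000
4 16 source 10.0000
5 20 load 12.1600
6 24 source 10.0000
7 28 load 8.7040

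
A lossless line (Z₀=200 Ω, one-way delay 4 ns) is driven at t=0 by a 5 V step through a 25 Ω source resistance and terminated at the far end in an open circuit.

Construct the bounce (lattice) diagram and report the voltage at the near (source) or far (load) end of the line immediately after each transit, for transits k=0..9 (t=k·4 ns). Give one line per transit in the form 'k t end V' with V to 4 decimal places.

Γ_L=1.000000, Γ_S=-0.777778; launch V₁=5·200/225=4.444444
k=0 src: V=4.4444
k=1 load: inc=4.444444, refl=4.444444·1.000000=4.4444; V=0.000000+4.444444+4.444444=8.8889
k=2 src: inc=4.444444, refl=4.444444·-0.777778=-3.4568; V=4.444444+4.444444+-3.456790=5.4321
k=3 load: inc=-3.456790, refl=-3.456790·1.000000=-3.4568; V=8.888889+-3.456790+-3.456790=1.9753
k=4 src: inc=-3.456790, refl=-3.456790·-0.777778=2.6886; V=5.432099+-3.456790+2.688615=4.6639
k=5 load: inc=2.688615, refl=2.688615·1.000000=2.6886; V=1.975309+2.688615+2.688615=7.3525
k=6 src: inc=2.688615, refl=2.688615·-0.777778=-2.0911; V=4.663923+2.688615+-2.091145=5.2614
k=7 load: inc=-2.091145, refl=-2.091145·1.000000=-2.0911; V=7.352538+-2.091145+-2.091145=3.1702
k=8 src: inc=-2.091145, refl=-2.091145·-0.777778=1.6264; V=5.261393+-2.091145+1.626446=4.7967
k=9 load: inc=1.626446, refl=1.626446·1.000000=1.6264; V=3.170248+1.626446+1.626446=6.4231

0 0 source 4.4444
1 4 load 8.8889
2 8 source 5.4321
3 12 load 1.9753
4 16 source 4.6639
5 20 load 7.3525
6 24 source 5.2614
7 28 load 3.1702
8 32 source 4.7967
9 36 load 6.4231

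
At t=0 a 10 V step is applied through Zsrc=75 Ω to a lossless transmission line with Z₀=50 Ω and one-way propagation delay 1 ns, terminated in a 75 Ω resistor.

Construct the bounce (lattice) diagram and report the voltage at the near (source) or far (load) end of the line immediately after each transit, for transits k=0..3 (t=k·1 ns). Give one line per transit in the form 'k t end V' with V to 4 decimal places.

Γ_L=0.200000, Γ_S=0.200000; launch V₁=10·50/125=4.000000
k=0 src: V=4.0000
k=1 load: inc=4.000000, refl=4.000000·0.200000=0.8000; V=0.000000+4.000000+0.800000=4.8000
k=2 src: inc=0.800000, refl=0.800000·0.200000=0.1600; V=4.000000+0.800000+0.160000=4.9600
k=3 load: inc=0.160000, refl=0.160000·0.200000=0.0320; V=4.800000+0.160000+0.032000=4.9920

0 0 source 4.0000
1 1 load 4.8000
2 2 source 4.9600
3 3 load 4.9920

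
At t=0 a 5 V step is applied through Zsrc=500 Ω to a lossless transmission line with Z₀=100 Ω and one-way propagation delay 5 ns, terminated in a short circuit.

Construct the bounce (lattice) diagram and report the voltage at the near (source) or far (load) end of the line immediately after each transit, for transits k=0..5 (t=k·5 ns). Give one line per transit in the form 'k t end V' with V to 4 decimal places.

0 0 source 0.8333
1 5 load 0.0000
2 10 source -0.5556
3 15 load 0.0000
4 20 source 0.3704
5 25 load 0.0000

Γ_L=-1.000000, Γ_S=0.666667; launch V₁=5·100/600=0.833333
k=0 src: V=0.8333
k=1 load: inc=0.833333, refl=0.833333·-1.000000=-0.8333; V=0.000000+0.833333+-0.833333=0.0000
k=2 src: inc=-0.833333, refl=-0.833333·0.666667=-0.5556; V=0.833333+-0.833333+-0.555556=-0.5556
k=3 load: inc=-0.555556, refl=-0.555556·-1.000000=0.5556; V=0.000000+-0.555556+0.555556=0.0000
k=4 src: inc=0.555556, refl=0.555556·0.666667=0.3704; V=-0.555556+0.555556+0.370370=0.3704
k=5 load: inc=0.370370, refl=0.370370·-1.000000=-0.3704; V=0.000000+0.370370+-0.370370=0.0000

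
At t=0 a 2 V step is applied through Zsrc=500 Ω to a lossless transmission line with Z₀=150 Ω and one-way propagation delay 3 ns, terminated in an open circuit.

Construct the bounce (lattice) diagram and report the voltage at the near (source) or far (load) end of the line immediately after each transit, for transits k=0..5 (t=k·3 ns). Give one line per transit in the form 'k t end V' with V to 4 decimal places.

0 0 source 0.4615
1 3 load 0.9231
2 6 source 1.1716
3 9 load 1.4201
4 12 source 1.5539
5 15 load 1.6878

Γ_L=1.000000, Γ_S=0.538462; launch V₁=2·150/650=0.461538
k=0 src: V=0.4615
k=1 load: inc=0.461538, refl=0.461538·1.000000=0.4615; V=0.000000+0.461538+0.461538=0.9231
k=2 src: inc=0.461538, refl=0.461538·0.538462=0.2485; V=0.461538+0.461538+0.248521=1.1716
k=3 load: inc=0.248521, refl=0.248521·1.000000=0.2485; V=0.923077+0.248521+0.248521=1.4201
k=4 src: inc=0.248521, refl=0.248521·0.538462=0.1338; V=1.171598+0.248521+0.133819=1.5539
k=5 load: inc=0.133819, refl=0.133819·1.000000=0.1338; V=1.420118+0.133819+0.133819=1.6878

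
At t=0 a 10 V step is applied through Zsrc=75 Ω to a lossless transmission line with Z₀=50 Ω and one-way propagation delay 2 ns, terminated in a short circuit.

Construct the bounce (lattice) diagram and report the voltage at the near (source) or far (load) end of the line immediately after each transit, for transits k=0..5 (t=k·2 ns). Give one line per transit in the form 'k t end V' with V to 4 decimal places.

0 0 source 4.0000
1 2 load 0.0000
2 4 source -0.8000
3 6 load 0.0000
4 8 source 0.1600
5 10 load 0.0000

Γ_L=-1.000000, Γ_S=0.200000; launch V₁=10·50/125=4.000000
k=0 src: V=4.0000
k=1 load: inc=4.000000, refl=4.000000·-1.000000=-4.0000; V=0.000000+4.000000+-4.000000=0.0000
k=2 src: inc=-4.000000, refl=-4.000000·0.200000=-0.8000; V=4.000000+-4.000000+-0.800000=-0.8000
k=3 load: inc=-0.800000, refl=-0.800000·-1.000000=0.8000; V=0.000000+-0.800000+0.800000=0.0000
k=4 src: inc=0.800000, refl=0.800000·0.200000=0.1600; V=-0.800000+0.800000+0.160000=0.1600
k=5 load: inc=0.160000, refl=0.160000·-1.000000=-0.1600; V=0.000000+0.160000+-0.160000=0.0000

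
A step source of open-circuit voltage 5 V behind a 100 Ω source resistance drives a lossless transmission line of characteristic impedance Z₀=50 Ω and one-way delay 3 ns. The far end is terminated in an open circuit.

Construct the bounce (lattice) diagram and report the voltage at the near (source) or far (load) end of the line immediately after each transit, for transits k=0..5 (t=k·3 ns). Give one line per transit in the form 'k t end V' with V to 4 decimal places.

Γ_L=1.000000, Γ_S=0.333333; launch V₁=5·50/150=1.666667
k=0 src: V=1.6667
k=1 load: inc=1.666667, refl=1.666667·1.000000=1.6667; V=0.000000+1.666667+1.666667=3.3333
k=2 src: inc=1.666667, refl=1.666667·0.333333=0.5556; V=1.666667+1.666667+0.555556=3.8889
k=3 load: inc=0.555556, refl=0.555556·1.000000=0.5556; V=3.333333+0.555556+0.555556=4.4444
k=4 src: inc=0.555556, refl=0.555556·0.333333=0.1852; V=3.888889+0.555556+0.185185=4.6296
k=5 load: inc=0.185185, refl=0.185185·1.000000=0.1852; V=4.444444+0.185185+0.185185=4.8148

0 0 source 1.6667
1 3 load 3.3333
2 6 source 3.8889
3 9 load 4.4444
4 12 source 4.6296
5 15 load 4.8148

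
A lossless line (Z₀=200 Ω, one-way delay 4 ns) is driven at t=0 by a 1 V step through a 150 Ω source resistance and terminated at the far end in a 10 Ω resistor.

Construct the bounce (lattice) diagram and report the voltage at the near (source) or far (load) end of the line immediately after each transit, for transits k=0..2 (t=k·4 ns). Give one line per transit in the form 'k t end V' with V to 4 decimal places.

0 0 source 0.5714
1 4 load 0.0544
2 8 source 0.1283

Γ_L=-0.904762, Γ_S=-0.142857; launch V₁=1·200/350=0.571429
k=0 src: V=0.5714
k=1 load: inc=0.571429, refl=0.571429·-0.904762=-0.5170; V=0.000000+0.571429+-0.517007=0.0544
k=2 src: inc=-0.517007, refl=-0.517007·-0.142857=0.0739; V=0.571429+-0.517007+0.073858=0.1283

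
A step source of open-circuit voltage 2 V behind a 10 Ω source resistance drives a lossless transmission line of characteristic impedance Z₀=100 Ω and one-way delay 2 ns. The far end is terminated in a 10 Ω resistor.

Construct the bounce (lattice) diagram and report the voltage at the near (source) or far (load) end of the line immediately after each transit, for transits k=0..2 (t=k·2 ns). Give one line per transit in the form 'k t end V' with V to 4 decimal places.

Γ_L=-0.818182, Γ_S=-0.818182; launch V₁=2·100/110=1.818182
k=0 src: V=1.8182
k=1 load: inc=1.818182, refl=1.818182·-0.818182=-1.4876; V=0.000000+1.818182+-1.487603=0.3306
k=2 src: inc=-1.487603, refl=-1.487603·-0.818182=1.2171; V=1.818182+-1.487603+1.217130=1.5477

0 0 source 1.8182
1 2 load 0.3306
2 4 source 1.5477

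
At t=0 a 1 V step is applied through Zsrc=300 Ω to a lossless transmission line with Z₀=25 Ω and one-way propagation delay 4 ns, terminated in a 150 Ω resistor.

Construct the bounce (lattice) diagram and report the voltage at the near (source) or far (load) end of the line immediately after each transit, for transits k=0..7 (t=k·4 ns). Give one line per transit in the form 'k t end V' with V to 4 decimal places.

0 0 source 0.0769
1 4 load 0.1319
2 8 source 0.1784
3 12 load 0.2116
4 16 source 0.2397
5 20 load 0.2597
6 24 source 0.2767
7 28 load 0.2889

Γ_L=0.714286, Γ_S=0.846154; launch V₁=1·25/325=0.076923
k=0 src: V=0.0769
k=1 load: inc=0.076923, refl=0.076923·0.714286=0.0549; V=0.000000+0.076923+0.054945=0.1319
k=2 src: inc=0.054945, refl=0.054945·0.846154=0.0465; V=0.076923+0.054945+0.046492=0.1784
k=3 load: inc=0.046492, refl=0.046492·0.714286=0.0332; V=0.131868+0.046492+0.033209=0.2116
k=4 src: inc=0.033209, refl=0.033209·0.846154=0.0281; V=0.178360+0.033209+0.028100=0.2397
k=5 load: inc=0.028100, refl=0.028100·0.714286=0.0201; V=0.211569+0.028100+0.020071=0.2597
k=6 src: inc=0.020071, refl=0.020071·0.846154=0.0170; V=0.239668+0.020071+0.016983=0.2767
k=7 load: inc=0.016983, refl=0.016983·0.714286=0.0121; V=0.259739+0.016983+0.012131=0.2889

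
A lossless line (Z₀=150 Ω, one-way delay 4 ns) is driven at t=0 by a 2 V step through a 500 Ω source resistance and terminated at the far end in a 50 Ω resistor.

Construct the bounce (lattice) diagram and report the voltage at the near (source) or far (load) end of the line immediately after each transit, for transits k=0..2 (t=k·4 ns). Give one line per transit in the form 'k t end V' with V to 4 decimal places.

Γ_L=-0.500000, Γ_S=0.538462; launch V₁=2·150/650=0.461538
k=0 src: V=0.4615
k=1 load: inc=0.461538, refl=0.461538·-0.500000=-0.2308; V=0.000000+0.461538+-0.230769=0.2308
k=2 src: inc=-0.230769, refl=-0.230769·0.538462=-0.1243; V=0.461538+-0.230769+-0.124260=0.1065

0 0 source 0.4615
1 4 load 0.2308
2 8 source 0.1065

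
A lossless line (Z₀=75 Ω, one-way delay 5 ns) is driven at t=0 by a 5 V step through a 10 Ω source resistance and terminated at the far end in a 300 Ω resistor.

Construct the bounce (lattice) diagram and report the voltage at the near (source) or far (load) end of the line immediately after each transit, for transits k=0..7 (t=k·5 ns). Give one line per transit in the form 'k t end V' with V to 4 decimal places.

0 0 source 4.4118
1 5 load 7.0588
2 10 source 5.0346
3 15 load 3.8201
4 20 source 4.7488
5 25 load 5.3061
6 30 source 4.8799
7 35 load 4.6243

Γ_L=0.600000, Γ_S=-0.764706; launch V₁=5·75/85=4.411765
k=0 src: V=4.4118
k=1 load: inc=4.411765, refl=4.411765·0.600000=2.6471; V=0.000000+4.411765+2.647059=7.0588
k=2 src: inc=2.647059, refl=2.647059·-0.764706=-2.0242; V=4.411765+2.647059+-2.024221=5.0346
k=3 load: inc=-2.024221, refl=-2.024221·0.600000=-1.2145; V=7.058824+-2.024221+-1.214533=3.8201
k=4 src: inc=-1.214533, refl=-1.214533·-0.764706=0.9288; V=5.034602+-1.214533+0.928760=4.7488
k=5 load: inc=0.928760, refl=0.928760·0.600000=0.5573; V=3.820069+0.928760+0.557256=5.3061
k=6 src: inc=0.557256, refl=0.557256·-0.764706=-0.4261; V=4.748830+0.557256+-0.426137=4.8799
k=7 load: inc=-0.426137, refl=-0.426137·0.600000=-0.2557; V=5.306086+-0.426137+-0.255682=4.6243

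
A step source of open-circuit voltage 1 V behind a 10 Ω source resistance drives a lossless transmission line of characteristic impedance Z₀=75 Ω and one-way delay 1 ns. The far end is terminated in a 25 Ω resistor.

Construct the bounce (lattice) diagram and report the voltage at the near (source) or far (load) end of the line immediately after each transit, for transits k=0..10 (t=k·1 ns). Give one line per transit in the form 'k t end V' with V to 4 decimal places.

Γ_L=-0.500000, Γ_S=-0.764706; launch V₁=1·75/85=0.882353
k=0 src: V=0.8824
k=1 load: inc=0.882353, refl=0.882353·-0.500000=-0.4412; V=0.000000+0.882353+-0.441176=0.4412
k=2 src: inc=-0.441176, refl=-0.441176·-0.764706=0.3374; V=0.882353+-0.441176+0.337370=0.7785
k=3 load: inc=0.337370, refl=0.337370·-0.500000=-0.1687; V=0.441176+0.337370+-0.168685=0.6099
k=4 src: inc=-0.168685, refl=-0.168685·-0.764706=0.1290; V=0.778547+-0.168685+0.128995=0.7389
k=5 load: inc=0.128995, refl=0.128995·-0.500000=-0.0645; V=0.609862+0.128995+-0.064497=0.6744
k=6 src: inc=-0.064497, refl=-0.064497·-0.764706=0.0493; V=0.738856+-0.064497+0.049321=0.7237
k=7 load: inc=0.049321, refl=0.049321·-0.500000=-0.0247; V=0.674359+0.049321+-0.024661=0.6990
k=8 src: inc=-0.024661, refl=-0.024661·-0.764706=0.0189; V=0.723680+-0.024661+0.018858=0.7179
k=9 load: inc=0.018858, refl=0.018858·-0.500000=-0.0094; V=0.699020+0.018858+-0.009429=0.7084
k=10 src: inc=-0.009429, refl=-0.009429·-0.764706=0.0072; V=0.717878+-0.009429+0.007210=0.7157

0 0 source 0.8824
1 1 load 0.4412
2 2 source 0.7785
3 3 load 0.6099
4 4 source 0.7389
5 5 load 0.6744
6 6 source 0.7237
7 7 load 0.6990
8 8 source 0.7179
9 9 load 0.7084
10 10 source 0.7157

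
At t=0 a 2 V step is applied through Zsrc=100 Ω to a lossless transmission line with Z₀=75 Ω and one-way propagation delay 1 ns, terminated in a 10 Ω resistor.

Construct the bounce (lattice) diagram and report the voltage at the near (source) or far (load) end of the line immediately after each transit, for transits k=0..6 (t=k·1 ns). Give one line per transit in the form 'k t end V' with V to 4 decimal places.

0 0 source 0.8571
1 1 load 0.2017
2 2 source 0.1080
3 3 load 0.1796
4 4 source 0.1899
5 5 load 0.1821
6 6 source 0.1809

Γ_L=-0.764706, Γ_S=0.142857; launch V₁=2·75/175=0.857143
k=0 src: V=0.8571
k=1 load: inc=0.857143, refl=0.857143·-0.764706=-0.6555; V=0.000000+0.857143+-0.655462=0.2017
k=2 src: inc=-0.655462, refl=-0.655462·0.142857=-0.0936; V=0.857143+-0.655462+-0.093637=0.1080
k=3 load: inc=-0.093637, refl=-0.093637·-0.764706=0.0716; V=0.201681+-0.093637+0.071605=0.1796
k=4 src: inc=0.071605, refl=0.071605·0.142857=0.0102; V=0.108043+0.071605+0.010229=0.1899
k=5 load: inc=0.010229, refl=0.010229·-0.764706=-0.0078; V=0.179648+0.010229+-0.007822=0.1821
k=6 src: inc=-0.007822, refl=-0.007822·0.142857=-0.0011; V=0.189878+-0.007822+-0.001117=0.1809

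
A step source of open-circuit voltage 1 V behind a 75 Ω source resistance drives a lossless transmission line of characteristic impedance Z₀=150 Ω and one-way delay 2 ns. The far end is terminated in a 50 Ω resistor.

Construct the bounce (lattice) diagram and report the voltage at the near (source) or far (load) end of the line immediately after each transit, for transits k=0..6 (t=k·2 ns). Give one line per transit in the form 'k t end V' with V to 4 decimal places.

Γ_L=-0.500000, Γ_S=-0.333333; launch V₁=1·150/225=0.666667
k=0 src: V=0.6667
k=1 load: inc=0.666667, refl=0.666667·-0.500000=-0.3333; V=0.000000+0.666667+-0.333333=0.3333
k=2 src: inc=-0.333333, refl=-0.333333·-0.333333=0.1111; V=0.666667+-0.333333+0.111111=0.4444
k=3 load: inc=0.111111, refl=0.111111·-0.500000=-0.0556; V=0.333333+0.111111+-0.055556=0.3889
k=4 src: inc=-0.055556, refl=-0.055556·-0.333333=0.0185; V=0.444444+-0.055556+0.018519=0.4074
k=5 load: inc=0.018519, refl=0.018519·-0.500000=-0.0093; V=0.388889+0.018519+-0.009259=0.3981
k=6 src: inc=-0.009259, refl=-0.009259·-0.333333=0.0031; V=0.407407+-0.009259+0.003086=0.4012

0 0 source 0.6667
1 2 load 0.3333
2 4 source 0.4444
3 6 load 0.3889
4 8 source 0.4074
5 10 load 0.3981
6 12 source 0.4012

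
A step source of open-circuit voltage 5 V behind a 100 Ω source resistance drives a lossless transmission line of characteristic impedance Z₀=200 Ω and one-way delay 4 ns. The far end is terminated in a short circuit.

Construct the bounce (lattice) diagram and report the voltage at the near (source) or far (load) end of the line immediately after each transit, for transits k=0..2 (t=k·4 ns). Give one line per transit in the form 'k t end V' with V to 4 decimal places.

Γ_L=-1.000000, Γ_S=-0.333333; launch V₁=5·200/300=3.333333
k=0 src: V=3.3333
k=1 load: inc=3.333333, refl=3.333333·-1.000000=-3.3333; V=0.000000+3.333333+-3.333333=0.0000
k=2 src: inc=-3.333333, refl=-3.333333·-0.333333=1.1111; V=3.333333+-3.333333+1.111111=1.1111

0 0 source 3.3333
1 4 load 0.0000
2 8 source 1.1111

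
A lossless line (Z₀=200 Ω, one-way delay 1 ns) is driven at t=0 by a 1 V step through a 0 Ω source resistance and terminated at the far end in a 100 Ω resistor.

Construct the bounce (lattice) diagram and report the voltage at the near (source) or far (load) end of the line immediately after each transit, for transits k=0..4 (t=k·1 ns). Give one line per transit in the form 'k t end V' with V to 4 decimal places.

0 0 source 1.0000
1 1 load 0.6667
2 2 source 1.0000
3 3 load 0.8889
4 4 source 1.0000

Γ_L=-0.333333, Γ_S=-1.000000; launch V₁=1·200/200=1.000000
k=0 src: V=1.0000
k=1 load: inc=1.000000, refl=1.000000·-0.333333=-0.3333; V=0.000000+1.000000+-0.333333=0.6667
k=2 src: inc=-0.333333, refl=-0.333333·-1.000000=0.3333; V=1.000000+-0.333333+0.333333=1.0000
k=3 load: inc=0.333333, refl=0.333333·-0.333333=-0.1111; V=0.666667+0.333333+-0.111111=0.8889
k=4 src: inc=-0.111111, refl=-0.111111·-1.000000=0.1111; V=1.000000+-0.111111+0.111111=1.0000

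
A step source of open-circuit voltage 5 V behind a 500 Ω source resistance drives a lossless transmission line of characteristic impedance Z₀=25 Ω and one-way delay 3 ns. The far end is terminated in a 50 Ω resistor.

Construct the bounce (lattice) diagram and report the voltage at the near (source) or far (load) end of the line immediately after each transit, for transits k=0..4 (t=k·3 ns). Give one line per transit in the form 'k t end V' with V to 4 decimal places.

0 0 source 0.2381
1 3 load 0.3175
2 6 source 0.3893
3 9 load 0.4132
4 12 source 0.4349

Γ_L=0.333333, Γ_S=0.904762; launch V₁=5·25/525=0.238095
k=0 src: V=0.2381
k=1 load: inc=0.238095, refl=0.238095·0.333333=0.0794; V=0.000000+0.238095+0.079365=0.3175
k=2 src: inc=0.079365, refl=0.079365·0.904762=0.0718; V=0.238095+0.079365+0.071807=0.3893
k=3 load: inc=0.071807, refl=0.071807·0.333333=0.0239; V=0.317460+0.071807+0.023936=0.4132
k=4 src: inc=0.023936, refl=0.023936·0.904762=0.0217; V=0.389267+0.023936+0.021656=0.4349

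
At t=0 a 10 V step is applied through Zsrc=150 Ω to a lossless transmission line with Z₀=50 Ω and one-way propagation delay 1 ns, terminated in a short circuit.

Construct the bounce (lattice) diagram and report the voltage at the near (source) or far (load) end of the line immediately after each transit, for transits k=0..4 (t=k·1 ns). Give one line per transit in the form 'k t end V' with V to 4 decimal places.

0 0 source 2.5000
1 1 load 0.0000
2 2 source -1.2500
3 3 load 0.0000
4 4 source 0.6250

Γ_L=-1.000000, Γ_S=0.500000; launch V₁=10·50/200=2.500000
k=0 src: V=2.5000
k=1 load: inc=2.500000, refl=2.500000·-1.000000=-2.5000; V=0.000000+2.500000+-2.500000=0.0000
k=2 src: inc=-2.500000, refl=-2.500000·0.500000=-1.2500; V=2.500000+-2.500000+-1.250000=-1.2500
k=3 load: inc=-1.250000, refl=-1.250000·-1.000000=1.2500; V=0.000000+-1.250000+1.250000=0.0000
k=4 src: inc=1.250000, refl=1.250000·0.500000=0.6250; V=-1.250000+1.250000+0.625000=0.6250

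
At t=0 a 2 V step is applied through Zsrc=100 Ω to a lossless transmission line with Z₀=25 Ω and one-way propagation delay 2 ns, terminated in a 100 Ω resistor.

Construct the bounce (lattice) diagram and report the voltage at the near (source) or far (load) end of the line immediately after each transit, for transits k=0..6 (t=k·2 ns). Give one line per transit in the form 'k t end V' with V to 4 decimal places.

Γ_L=0.600000, Γ_S=0.600000; launch V₁=2·25/125=0.400000
k=0 src: V=0.4000
k=1 load: inc=0.400000, refl=0.400000·0.600000=0.2400; V=0.000000+0.400000+0.240000=0.6400
k=2 src: inc=0.240000, refl=0.240000·0.600000=0.1440; V=0.400000+0.240000+0.144000=0.7840
k=3 load: inc=0.144000, refl=0.144000·0.600000=0.0864; V=0.640000+0.144000+0.086400=0.8704
k=4 src: inc=0.086400, refl=0.086400·0.600000=0.0518; V=0.784000+0.086400+0.051840=0.9222
k=5 load: inc=0.051840, refl=0.051840·0.600000=0.0311; V=0.870400+0.051840+0.031104=0.9533
k=6 src: inc=0.031104, refl=0.031104·0.600000=0.0187; V=0.922240+0.031104+0.018662=0.9720

0 0 source 0.4000
1 2 load 0.6400
2 4 source 0.7840
3 6 load 0.8704
4 8 source 0.9222
5 10 load 0.9533
6 12 source 0.9720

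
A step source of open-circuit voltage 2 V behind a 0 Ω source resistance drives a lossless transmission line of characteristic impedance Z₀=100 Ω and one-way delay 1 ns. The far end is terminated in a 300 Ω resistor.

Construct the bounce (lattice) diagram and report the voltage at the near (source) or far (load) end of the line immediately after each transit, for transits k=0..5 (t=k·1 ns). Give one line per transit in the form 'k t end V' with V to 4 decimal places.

0 0 source 2.0000
1 1 load 3.0000
2 2 source 2.0000
3 3 load 1.5000
4 4 source 2.0000
5 5 load 2.2500

Γ_L=0.500000, Γ_S=-1.000000; launch V₁=2·100/100=2.000000
k=0 src: V=2.0000
k=1 load: inc=2.000000, refl=2.000000·0.500000=1.0000; V=0.000000+2.000000+1.000000=3.0000
k=2 src: inc=1.000000, refl=1.000000·-1.000000=-1.0000; V=2.000000+1.000000+-1.000000=2.0000
k=3 load: inc=-1.000000, refl=-1.000000·0.500000=-0.5000; V=3.000000+-1.000000+-0.500000=1.5000
k=4 src: inc=-0.500000, refl=-0.500000·-1.000000=0.5000; V=2.000000+-0.500000+0.500000=2.0000
k=5 load: inc=0.500000, refl=0.500000·0.500000=0.2500; V=1.500000+0.500000+0.250000=2.2500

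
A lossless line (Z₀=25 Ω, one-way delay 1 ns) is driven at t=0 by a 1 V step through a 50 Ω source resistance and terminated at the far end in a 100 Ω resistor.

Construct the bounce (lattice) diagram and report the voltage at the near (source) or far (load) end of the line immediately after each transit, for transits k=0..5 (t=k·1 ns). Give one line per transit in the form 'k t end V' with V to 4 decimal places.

Γ_L=0.600000, Γ_S=0.333333; launch V₁=1·25/75=0.333333
k=0 src: V=0.3333
k=1 load: inc=0.333333, refl=0.333333·0.600000=0.2000; V=0.000000+0.333333+0.200000=0.5333
k=2 src: inc=0.200000, refl=0.200000·0.333333=0.0667; V=0.333333+0.200000+0.066667=0.6000
k=3 load: inc=0.066667, refl=0.066667·0.600000=0.0400; V=0.533333+0.066667+0.040000=0.6400
k=4 src: inc=0.040000, refl=0.040000·0.333333=0.0133; V=0.600000+0.040000+0.013333=0.6533
k=5 load: inc=0.013333, refl=0.013333·0.600000=0.0080; V=0.640000+0.013333+0.008000=0.6613

0 0 source 0.3333
1 1 load 0.5333
2 2 source 0.6000
3 3 load 0.6400
4 4 source 0.6533
5 5 load 0.6613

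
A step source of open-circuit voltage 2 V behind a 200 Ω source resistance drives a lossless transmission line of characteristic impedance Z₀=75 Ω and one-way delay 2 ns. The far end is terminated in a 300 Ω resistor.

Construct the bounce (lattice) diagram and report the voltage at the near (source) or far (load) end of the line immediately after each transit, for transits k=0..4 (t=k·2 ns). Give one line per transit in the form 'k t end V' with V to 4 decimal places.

Γ_L=0.600000, Γ_S=0.454545; launch V₁=2·75/275=0.545455
k=0 src: V=0.5455
k=1 load: inc=0.545455, refl=0.545455·0.600000=0.3273; V=0.000000+0.545455+0.327273=0.8727
k=2 src: inc=0.327273, refl=0.327273·0.454545=0.1488; V=0.545455+0.327273+0.148760=1.0215
k=3 load: inc=0.148760, refl=0.148760·0.600000=0.0893; V=0.872727+0.148760+0.089256=1.1107
k=4 src: inc=0.089256, refl=0.089256·0.454545=0.0406; V=1.021488+0.089256+0.040571=1.1513

0 0 source 0.5455
1 2 load 0.8727
2 4 source 1.0215
3 6 load 1.1107
4 8 source 1.1513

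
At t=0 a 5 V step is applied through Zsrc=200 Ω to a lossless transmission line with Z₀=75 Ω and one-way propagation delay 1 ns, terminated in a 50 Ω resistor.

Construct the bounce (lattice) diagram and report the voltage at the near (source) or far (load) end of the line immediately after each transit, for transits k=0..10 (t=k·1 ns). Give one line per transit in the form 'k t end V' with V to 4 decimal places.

Γ_L=-0.200000, Γ_S=0.454545; launch V₁=5·75/275=1.363636
k=0 src: V=1.3636
k=1 load: inc=1.363636, refl=1.363636·-0.200000=-0.2727; V=0.000000+1.363636+-0.272727=1.0909
k=2 src: inc=-0.272727, refl=-0.272727·0.454545=-0.1240; V=1.363636+-0.272727+-0.123967=0.9669
k=3 load: inc=-0.123967, refl=-0.123967·-0.200000=0.0248; V=1.090909+-0.123967+0.024793=0.9917
k=4 src: inc=0.024793, refl=0.024793·0.454545=0.0113; V=0.966942+0.024793+0.011270=1.0030
k=5 load: inc=0.011270, refl=0.011270·-0.200000=-0.0023; V=0.991736+0.011270+-0.002254=1.0008
k=6 src: inc=-0.002254, refl=-0.002254·0.454545=-0.0010; V=1.003005+-0.002254+-0.001025=0.9997
k=7 load: inc=-0.001025, refl=-0.001025·-0.200000=0.0002; V=1.000751+-0.001025+0.000205=0.9999
k=8 src: inc=0.000205, refl=0.000205·0.454545=0.0001; V=0.999727+0.000205+0.000093=1.0000
k=9 load: inc=0.000093, refl=0.000093·-0.200000=-0.0000; V=0.999932+0.000093+-0.000019=1.0000
k=10 src: inc=-0.000019, refl=-0.000019·0.454545=-0.0000; V=1.000025+-0.000019+-0.000008=1.0000

0 0 source 1.3636
1 1 load 1.0909
2 2 source 0.9669
3 3 load 0.9917
4 4 source 1.0030
5 5 load 1.0008
6 6 source 0.9997
7 7 load 0.9999
8 8 source 1.0000
9 9 load 1.0000
10 10 source 1.0000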